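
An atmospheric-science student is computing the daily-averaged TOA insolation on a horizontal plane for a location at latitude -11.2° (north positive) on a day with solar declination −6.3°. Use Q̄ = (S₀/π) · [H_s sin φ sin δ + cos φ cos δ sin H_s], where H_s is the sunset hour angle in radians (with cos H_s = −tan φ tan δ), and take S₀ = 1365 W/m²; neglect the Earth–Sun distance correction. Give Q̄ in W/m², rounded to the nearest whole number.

−tan φ tan δ = −(-0.1980)(-0.1104) = -0.0219; H_s = arccos(-0.0219) = 91.25°. In radians, H_s = 1.5926.
H_s sin φ sin δ = 1.5926 × -0.1942 × -0.1097 = 0.0339.
cos φ cos δ sin H_s = 0.9810 × 0.9940 × 0.9998 = 0.9749.
Q̄ = (1365/π) × (0.0339 + 0.9749) = 434.49 × 1.0088 = 438.31 W/m².

438 W/m²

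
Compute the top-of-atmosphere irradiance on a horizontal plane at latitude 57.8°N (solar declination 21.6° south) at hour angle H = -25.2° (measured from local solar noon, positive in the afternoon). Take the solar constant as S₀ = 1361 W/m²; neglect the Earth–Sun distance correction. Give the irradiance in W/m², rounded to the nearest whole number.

cos θ_z = sin(57.8°) sin(-21.6°) + cos(57.8°) cos(-21.6°) cos(-25.20°) = -0.3115 + 0.4483 = 0.1368.
Top-of-atmosphere irradiance = S₀ cos θ_z = 1361 × 0.1368 = 186.18 W/m².

186 W/m²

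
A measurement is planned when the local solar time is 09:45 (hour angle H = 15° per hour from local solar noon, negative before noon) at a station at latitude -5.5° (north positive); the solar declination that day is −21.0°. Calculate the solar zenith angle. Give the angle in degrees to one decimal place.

Hour angle H = 15° × (9.75 − 12) = -33.75°.
With φ = -5.5°, δ = -21.0°, H = -33.75°: sin φ sin δ = 0.0343, cos φ cos δ cos H = 0.7727, so cos θ_z = 0.8070.
θ_z = arccos(0.8070) = 36.20°.

36.2°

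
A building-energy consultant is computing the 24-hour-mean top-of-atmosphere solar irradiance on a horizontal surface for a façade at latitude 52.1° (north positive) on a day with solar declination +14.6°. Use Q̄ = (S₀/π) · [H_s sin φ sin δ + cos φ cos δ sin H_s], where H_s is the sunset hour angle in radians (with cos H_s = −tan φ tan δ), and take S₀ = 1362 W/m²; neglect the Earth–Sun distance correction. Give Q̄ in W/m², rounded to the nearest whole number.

The sunset hour angle satisfies cos H_s = −tan φ tan δ = -0.3346, giving H_s = 109.55°. In radians, H_s = 1.9120.
H_s sin φ sin δ = 1.9120 × 0.7891 × 0.2521 = 0.3804.
cos φ cos δ sin H_s = 0.6143 × 0.9677 × 0.9424 = 0.5602.
Q̄ = (1362/π) × (0.3804 + 0.5602) = 433.54 × 0.9406 = 407.79 W/m².

408 W/m²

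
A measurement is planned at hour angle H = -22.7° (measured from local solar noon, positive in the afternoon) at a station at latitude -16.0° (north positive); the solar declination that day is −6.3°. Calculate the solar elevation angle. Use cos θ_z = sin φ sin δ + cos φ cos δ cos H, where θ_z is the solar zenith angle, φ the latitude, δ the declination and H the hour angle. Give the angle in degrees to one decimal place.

With φ = -16.0°, δ = -6.3°, H = -22.70°: sin φ sin δ = 0.0302, cos φ cos δ cos H = 0.8814, so cos θ_z = 0.9116.
θ_z = arccos(0.9116) = 24.27°, so the elevation is 90° − 24.27° = 65.73°.

65.7°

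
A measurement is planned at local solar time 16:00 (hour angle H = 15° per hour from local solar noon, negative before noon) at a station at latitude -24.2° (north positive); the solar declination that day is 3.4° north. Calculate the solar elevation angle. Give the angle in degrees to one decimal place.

25.5°

Hour angle H = 15° × (16 − 12) = 60.00°.
cos θ_z = sin φ sin δ + cos φ cos δ cos H = (-0.4099)(0.0593) + (0.9121)(0.9982)(0.5000) = 0.4309.
θ_z = arccos(0.4309) = 64.48°, so the elevation is 90° − 64.48° = 25.52°.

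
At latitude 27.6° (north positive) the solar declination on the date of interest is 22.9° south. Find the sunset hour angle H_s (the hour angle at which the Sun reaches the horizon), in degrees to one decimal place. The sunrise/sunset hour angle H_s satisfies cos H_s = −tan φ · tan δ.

77.2°

cos H_s = −tan(27.6°) · tan(-22.9°) = 0.2208, so H_s = arccos(0.2208) = 77.24°.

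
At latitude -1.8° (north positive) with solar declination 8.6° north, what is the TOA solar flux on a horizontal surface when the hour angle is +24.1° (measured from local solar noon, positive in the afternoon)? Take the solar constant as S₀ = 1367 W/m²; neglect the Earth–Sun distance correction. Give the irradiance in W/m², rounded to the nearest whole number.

With φ = -1.8°, δ = 8.6°, H = 24.10°: sin φ sin δ = -0.0047, cos φ cos δ cos H = 0.9021, so cos θ_z = 0.8974.
Top-of-atmosphere irradiance = S₀ cos θ_z = 1367 × 0.8974 = 1226.75 W/m².

1227 W/m²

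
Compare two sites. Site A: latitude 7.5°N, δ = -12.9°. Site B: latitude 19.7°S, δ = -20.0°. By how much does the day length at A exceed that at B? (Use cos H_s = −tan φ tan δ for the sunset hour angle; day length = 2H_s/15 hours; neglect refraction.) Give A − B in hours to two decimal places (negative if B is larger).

A: H_s = arccos(−tan 7.5° · tan -12.9°) = 88.27°, so 2H_s/15 = 11.7693 h.
B: H_s = arccos(−tan -19.7° · tan -20.0°) = 97.49°, so 2H_s/15 = 12.9987 h.
A − B = 11.7693 − 12.9987 = -1.2294 h.

-1.23 h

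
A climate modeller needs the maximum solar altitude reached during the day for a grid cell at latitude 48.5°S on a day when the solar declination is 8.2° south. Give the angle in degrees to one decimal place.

At local solar noon the hour angle is zero, so the elevation is 90° − |φ − δ| = 90° − |-48.5° − (-8.2°)| = 90° − 40.3° = 49.7°.

49.7°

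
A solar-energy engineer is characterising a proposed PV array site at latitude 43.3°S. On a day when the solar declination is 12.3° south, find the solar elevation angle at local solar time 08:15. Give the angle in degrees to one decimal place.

Hour angle H = 15° × (8.25 − 12) = -56.25°.
cos θ_z = sin φ sin δ + cos φ cos δ cos H = (-0.6858)(-0.2130) + (0.7278)(0.9770)(0.5556) = 0.5411.
θ_z = arccos(0.5411) = 57.24°, so the elevation is 90° − 57.24° = 32.76°.

32.8°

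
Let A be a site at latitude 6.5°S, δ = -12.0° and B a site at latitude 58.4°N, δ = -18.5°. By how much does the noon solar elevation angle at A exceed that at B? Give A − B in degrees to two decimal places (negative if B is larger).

+71.40°

A: 90° − |-6.5 − (-12.0)| = 84.50°.
B: 90° − |58.4 − (-18.5)| = 13.10°.
A − B = 84.50 − 13.10 = 71.40°.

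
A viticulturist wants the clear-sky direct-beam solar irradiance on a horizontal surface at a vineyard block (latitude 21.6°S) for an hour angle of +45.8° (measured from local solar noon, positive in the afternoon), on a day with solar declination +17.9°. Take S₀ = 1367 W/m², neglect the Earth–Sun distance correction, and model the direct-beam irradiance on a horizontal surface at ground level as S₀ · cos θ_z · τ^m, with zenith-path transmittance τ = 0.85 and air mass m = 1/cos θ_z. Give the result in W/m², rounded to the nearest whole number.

499 W/m²

cos θ_z = sin φ sin δ + cos φ cos δ cos H = (-0.3681)(0.3074) + (0.9298)(0.9516)(0.6972) = 0.5037.
Air mass m = 1/cos θ_z = 1/0.5037 = 1.985; τ^m = 0.85^1.985 = 0.7243.
Surface direct beam = 1367 × 0.5037 × 0.7243 = 498.72 W/m².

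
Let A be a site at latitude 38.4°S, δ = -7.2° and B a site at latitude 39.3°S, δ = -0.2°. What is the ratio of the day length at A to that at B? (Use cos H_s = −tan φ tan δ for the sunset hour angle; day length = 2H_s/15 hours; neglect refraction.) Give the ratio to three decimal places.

A: H_s = arccos(−tan -38.4° · tan -7.2°) = 95.75°, so 2H_s/15 = 12.7667 h.
B: H_s = arccos(−tan -39.3° · tan -0.2°) = 90.16°, so 2H_s/15 = 12.0213 h.
Ratio A/B = 12.7667 / 12.0213 = 1.0620.

1.062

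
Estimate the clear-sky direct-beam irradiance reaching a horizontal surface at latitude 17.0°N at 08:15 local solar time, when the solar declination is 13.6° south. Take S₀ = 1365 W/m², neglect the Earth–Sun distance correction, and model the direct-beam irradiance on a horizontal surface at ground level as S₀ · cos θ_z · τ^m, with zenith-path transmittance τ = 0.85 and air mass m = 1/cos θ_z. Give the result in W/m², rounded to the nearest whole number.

Hour angle H = 15° × (8.25 − 12) = -56.25°.
With φ = 17.0°, δ = -13.6°, H = -56.25°: sin φ sin δ = -0.0687, cos φ cos δ cos H = 0.5164, so cos θ_z = 0.4477.
Air mass m = 1/cos θ_z = 1/0.4477 = 2.234; τ^m = 0.85^2.234 = 0.6955.
Surface direct beam = 1365 × 0.4477 × 0.6955 = 425.03 W/m².

425 W/m²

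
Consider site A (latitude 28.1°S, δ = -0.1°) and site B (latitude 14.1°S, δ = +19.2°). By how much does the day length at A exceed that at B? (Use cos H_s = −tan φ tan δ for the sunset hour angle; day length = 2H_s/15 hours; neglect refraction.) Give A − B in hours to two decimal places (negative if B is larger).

A: H_s = arccos(−tan -28.1° · tan -0.1°) = 90.05°, so 2H_s/15 = 12.0067 h.
B: H_s = arccos(−tan -14.1° · tan 19.2°) = 84.98°, so 2H_s/15 = 11.3307 h.
A − B = 12.0067 − 11.3307 = 0.6760 h.

+0.68 h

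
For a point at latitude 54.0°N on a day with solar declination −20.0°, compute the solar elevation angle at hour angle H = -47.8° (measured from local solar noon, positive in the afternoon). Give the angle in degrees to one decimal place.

cos θ_z = sin φ sin δ + cos φ cos δ cos H = (0.8090)(-0.3420) + (0.5878)(0.9397)(0.6717) = 0.0943.
θ_z = arccos(0.0943) = 84.59°, so the elevation is 90° − 84.59° = 5.41°.

5.4°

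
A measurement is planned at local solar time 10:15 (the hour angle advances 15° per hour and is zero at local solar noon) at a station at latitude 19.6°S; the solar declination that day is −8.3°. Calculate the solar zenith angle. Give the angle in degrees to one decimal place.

Hour angle H = 15° × (10.25 − 12) = -26.25°.
With φ = -19.6°, δ = -8.3°, H = -26.25°: sin φ sin δ = 0.0484, cos φ cos δ cos H = 0.8361, so cos θ_z = 0.8845.
θ_z = arccos(0.8845) = 27.81°.

27.8°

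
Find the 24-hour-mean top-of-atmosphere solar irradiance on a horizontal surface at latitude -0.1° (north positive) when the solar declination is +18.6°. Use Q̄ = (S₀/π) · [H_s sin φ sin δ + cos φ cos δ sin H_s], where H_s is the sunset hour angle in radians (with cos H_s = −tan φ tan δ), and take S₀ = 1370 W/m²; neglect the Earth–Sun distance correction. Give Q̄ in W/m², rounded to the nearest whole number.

cos H_s = −tan(-0.1°) · tan(18.6°) = 0.0006, so H_s = arccos(0.0006) = 89.97°. In radians, H_s = 1.5703.
H_s sin φ sin δ = 1.5703 × -0.0017 × 0.3190 = -0.0009.
cos φ cos δ sin H_s = 1.0000 × 0.9478 × 1.0000 = 0.9478.
Q̄ = (1370/π) × (-0.0009 + 0.9478) = 436.08 × 0.9469 = 412.92 W/m².

413 W/m²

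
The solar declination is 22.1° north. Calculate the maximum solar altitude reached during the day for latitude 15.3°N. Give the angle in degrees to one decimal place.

At local solar noon the hour angle is zero, so the elevation is 90° − |φ − δ| = 90° − |15.3° − (22.1°)| = 90° − 6.8° = 83.2°.

83.2°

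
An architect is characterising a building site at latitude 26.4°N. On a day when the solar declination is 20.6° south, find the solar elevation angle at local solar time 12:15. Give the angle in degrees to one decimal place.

Hour angle H = 15° × (12.25 − 12) = 3.75°.
With φ = 26.4°, δ = -20.6°, H = 3.75°: sin φ sin δ = -0.1564, cos φ cos δ cos H = 0.8366, so cos θ_z = 0.6802.
θ_z = arccos(0.6802) = 47.14°, so the elevation is 90° − 47.14° = 42.86°.

42.9°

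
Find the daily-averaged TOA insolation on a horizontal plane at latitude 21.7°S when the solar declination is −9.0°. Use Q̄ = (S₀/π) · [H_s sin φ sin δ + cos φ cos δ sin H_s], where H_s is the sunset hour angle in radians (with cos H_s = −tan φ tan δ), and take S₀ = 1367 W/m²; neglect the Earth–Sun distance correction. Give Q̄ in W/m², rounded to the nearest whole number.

−tan φ tan δ = −(-0.3979)(-0.1584) = -0.0630; H_s = arccos(-0.0630) = 93.61°. In radians, H_s = 1.6338.
H_s sin φ sin δ = 1.6338 × -0.3697 × -0.1564 = 0.0945.
cos φ cos δ sin H_s = 0.9291 × 0.9877 × 0.9980 = 0.9158.
Q̄ = (1367/π) × (0.0945 + 0.9158) = 435.13 × 1.0103 = 439.61 W/m².

440 W/m²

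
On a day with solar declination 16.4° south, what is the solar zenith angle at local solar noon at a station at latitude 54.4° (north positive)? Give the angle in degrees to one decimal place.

At local solar noon the hour angle is zero, so the zenith angle is |φ − δ| = |54.4° − (-16.4°)| = 70.8°.

70.8°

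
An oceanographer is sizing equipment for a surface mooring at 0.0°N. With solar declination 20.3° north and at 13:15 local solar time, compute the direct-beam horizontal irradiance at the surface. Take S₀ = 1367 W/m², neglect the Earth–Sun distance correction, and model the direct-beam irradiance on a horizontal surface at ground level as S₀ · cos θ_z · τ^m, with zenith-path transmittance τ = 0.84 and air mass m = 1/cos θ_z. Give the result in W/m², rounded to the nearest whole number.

998 W/m²

Hour angle H = 15° × (13.25 − 12) = 18.75°.
cos θ_z = sin(0.0°) sin(20.3°) + cos(0.0°) cos(20.3°) cos(18.75°) = 0.0000 + 0.8881 = 0.8881.
Air mass m = 1/cos θ_z = 1/0.8881 = 1.126; τ^m = 0.84^1.126 = 0.8217.
Surface direct beam = 1367 × 0.8881 × 0.8217 = 997.57 W/m².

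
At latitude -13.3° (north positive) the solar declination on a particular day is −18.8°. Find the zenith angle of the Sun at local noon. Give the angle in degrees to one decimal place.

At local solar noon the hour angle is zero, so the zenith angle is |φ − δ| = |-13.3° − (-18.8°)| = 5.5°.

5.5°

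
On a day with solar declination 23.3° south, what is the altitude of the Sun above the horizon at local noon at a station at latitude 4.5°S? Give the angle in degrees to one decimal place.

At local solar noon the hour angle is zero, so the elevation is 90° − |φ − δ| = 90° − |-4.5° − (-23.3°)| = 90° − 18.8° = 71.2°.

71.2°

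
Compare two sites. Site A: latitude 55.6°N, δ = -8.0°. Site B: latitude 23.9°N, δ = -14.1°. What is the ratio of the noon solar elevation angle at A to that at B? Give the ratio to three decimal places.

A: 90° − |55.6 − (-8.0)| = 26.40°.
B: 90° − |23.9 − (-14.1)| = 52.00°.
Ratio A/B = 26.4000 / 52.0000 = 0.5077.

0.508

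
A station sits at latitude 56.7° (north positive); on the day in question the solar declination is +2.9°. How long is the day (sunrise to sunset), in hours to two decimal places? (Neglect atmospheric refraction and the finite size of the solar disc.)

cos H_s = −tan(56.7°) · tan(2.9°) = -0.0771, so H_s = arccos(-0.0771) = 94.42°.
Day length = 2 H_s / 15° h⁻¹ = 188.84° / 15 = 12.589 h.

12.59 hours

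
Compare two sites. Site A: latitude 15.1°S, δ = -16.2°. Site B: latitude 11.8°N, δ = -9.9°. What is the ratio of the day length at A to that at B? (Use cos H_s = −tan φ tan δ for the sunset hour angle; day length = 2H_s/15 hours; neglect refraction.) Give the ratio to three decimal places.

A: H_s = arccos(−tan -15.1° · tan -16.2°) = 94.50°, so 2H_s/15 = 12.6000 h.
B: H_s = arccos(−tan 11.8° · tan -9.9°) = 87.91°, so 2H_s/15 = 11.7213 h.
Ratio A/B = 12.6000 / 11.7213 = 1.0750.

1.075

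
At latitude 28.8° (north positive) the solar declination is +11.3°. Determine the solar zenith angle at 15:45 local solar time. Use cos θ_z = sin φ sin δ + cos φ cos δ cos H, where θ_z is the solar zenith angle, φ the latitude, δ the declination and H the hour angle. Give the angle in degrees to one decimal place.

55.1°

Hour angle H = 15° × (15.75 − 12) = 56.25°.
cos θ_z = sin(28.8°) sin(11.3°) + cos(28.8°) cos(11.3°) cos(56.25°) = 0.0944 + 0.4774 = 0.5718.
θ_z = arccos(0.5718) = 55.12°.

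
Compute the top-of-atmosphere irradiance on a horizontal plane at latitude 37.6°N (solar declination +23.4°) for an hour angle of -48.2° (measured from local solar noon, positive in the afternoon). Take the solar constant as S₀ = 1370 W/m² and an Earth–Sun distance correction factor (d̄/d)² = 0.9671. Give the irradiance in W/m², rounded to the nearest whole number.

With φ = 37.6°, δ = 23.4°, H = -48.20°: sin φ sin δ = 0.2423, cos φ cos δ cos H = 0.4847, so cos θ_z = 0.7270.
Top-of-atmosphere irradiance = S₀ (d̄/d)² cos θ_z = 1370 × 0.9671 × 0.7270 = 963.22 W/m².

963 W/m²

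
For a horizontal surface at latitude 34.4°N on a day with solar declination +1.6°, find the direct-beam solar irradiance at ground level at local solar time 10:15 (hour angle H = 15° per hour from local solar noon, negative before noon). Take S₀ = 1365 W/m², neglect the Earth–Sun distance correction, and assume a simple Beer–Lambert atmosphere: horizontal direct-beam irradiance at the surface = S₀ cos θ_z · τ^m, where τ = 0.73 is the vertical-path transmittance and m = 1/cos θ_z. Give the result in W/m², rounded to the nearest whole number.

680 W/m²

Hour angle H = 15° × (10.25 − 12) = -26.25°.
With φ = 34.4°, δ = 1.6°, H = -26.25°: sin φ sin δ = 0.0158, cos φ cos δ cos H = 0.7397, so cos θ_z = 0.7555.
Air mass m = 1/cos θ_z = 1/0.7555 = 1.324; τ^m = 0.73^1.324 = 0.6592.
Surface direct beam = 1365 × 0.7555 × 0.6592 = 679.80 W/m².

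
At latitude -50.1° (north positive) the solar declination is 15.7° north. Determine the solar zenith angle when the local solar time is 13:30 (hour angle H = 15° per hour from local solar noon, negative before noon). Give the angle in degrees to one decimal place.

Hour angle H = 15° × (13.5 − 12) = 22.50°.
cos θ_z = sin φ sin δ + cos φ cos δ cos H = (-0.7672)(0.2706) + (0.6414)(0.9627)(0.9239) = 0.3629.
θ_z = arccos(0.3629) = 68.72°.

68.7°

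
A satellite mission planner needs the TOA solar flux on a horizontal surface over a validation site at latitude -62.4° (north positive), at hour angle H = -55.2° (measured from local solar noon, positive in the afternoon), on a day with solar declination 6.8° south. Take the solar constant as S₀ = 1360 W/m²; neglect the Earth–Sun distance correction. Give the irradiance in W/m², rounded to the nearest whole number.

With φ = -62.4°, δ = -6.8°, H = -55.20°: sin φ sin δ = 0.1049, cos φ cos δ cos H = 0.2625, so cos θ_z = 0.3674.
Top-of-atmosphere irradiance = S₀ cos θ_z = 1360 × 0.3674 = 499.66 W/m².

500 W/m²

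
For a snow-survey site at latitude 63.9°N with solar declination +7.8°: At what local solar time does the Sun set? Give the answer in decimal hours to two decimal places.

19.08 h

cos H_s = −tan(63.9°) · tan(7.8°) = -0.2796, so H_s = arccos(-0.2796) = 106.24°.
Sunset is at 12 + H_s/15 = 12 + 7.083 = 19.083 h local solar time.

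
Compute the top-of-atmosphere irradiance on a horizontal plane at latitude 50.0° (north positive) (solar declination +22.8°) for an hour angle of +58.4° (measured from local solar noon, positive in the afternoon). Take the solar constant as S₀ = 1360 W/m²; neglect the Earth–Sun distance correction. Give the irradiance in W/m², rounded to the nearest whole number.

826 W/m²

With φ = 50.0°, δ = 22.8°, H = 58.40°: sin φ sin δ = 0.2969, cos φ cos δ cos H = 0.3105, so cos θ_z = 0.6074.
Top-of-atmosphere irradiance = S₀ cos θ_z = 1360 × 0.6074 = 826.06 W/m².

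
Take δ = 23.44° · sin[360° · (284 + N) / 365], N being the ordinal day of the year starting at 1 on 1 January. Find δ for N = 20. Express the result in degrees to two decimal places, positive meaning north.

-20.33°

360 × (284 + 20) / 365 = 299.836°; sin(299.836°) = -0.8675.
δ = 23.44 × -0.8675 = -20.334° ≈ -20.33°.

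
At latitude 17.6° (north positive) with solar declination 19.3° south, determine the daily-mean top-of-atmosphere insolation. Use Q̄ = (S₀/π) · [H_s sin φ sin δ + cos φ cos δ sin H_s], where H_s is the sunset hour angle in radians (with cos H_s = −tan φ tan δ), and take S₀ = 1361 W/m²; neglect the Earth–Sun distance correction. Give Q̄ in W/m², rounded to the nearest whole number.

324 W/m²

−tan φ tan δ = −(0.3172)(-0.3502) = 0.1111; H_s = arccos(0.1111) = 83.62°. In radians, H_s = 1.4594.
H_s sin φ sin δ = 1.4594 × 0.3024 × -0.3305 = -0.1459.
cos φ cos δ sin H_s = 0.9532 × 0.9438 × 0.9938 = 0.8941.
Q̄ = (1361/π) × (-0.1459 + 0.8941) = 433.22 × 0.7482 = 324.14 W/m².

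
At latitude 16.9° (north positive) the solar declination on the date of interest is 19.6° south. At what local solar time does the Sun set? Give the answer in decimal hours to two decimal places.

17.59 h

−tan φ tan δ = −(0.3038)(-0.3561) = 0.1082; H_s = arccos(0.1082) = 83.79°.
Sunset is at 12 + H_s/15 = 12 + 5.586 = 17.586 h local solar time.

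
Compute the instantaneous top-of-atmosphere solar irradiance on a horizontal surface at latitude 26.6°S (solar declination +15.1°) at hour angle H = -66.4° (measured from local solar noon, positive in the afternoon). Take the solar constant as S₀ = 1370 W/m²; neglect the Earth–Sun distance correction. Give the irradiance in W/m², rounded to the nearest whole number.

cos θ_z = sin φ sin δ + cos φ cos δ cos H = (-0.4478)(0.2605) + (0.8942)(0.9655)(0.4003) = 0.2289.
Top-of-atmosphere irradiance = S₀ cos θ_z = 1370 × 0.2289 = 313.59 W/m².

314 W/m²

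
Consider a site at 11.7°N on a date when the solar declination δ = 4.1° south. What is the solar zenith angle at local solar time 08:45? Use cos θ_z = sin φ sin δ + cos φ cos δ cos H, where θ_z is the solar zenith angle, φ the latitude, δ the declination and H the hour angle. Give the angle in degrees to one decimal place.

51.0°

Hour angle H = 15° × (8.75 − 12) = -48.75°.
With φ = 11.7°, δ = -4.1°, H = -48.75°: sin φ sin δ = -0.0145, cos φ cos δ cos H = 0.6440, so cos θ_z = 0.6295.
θ_z = arccos(0.6295) = 50.99°.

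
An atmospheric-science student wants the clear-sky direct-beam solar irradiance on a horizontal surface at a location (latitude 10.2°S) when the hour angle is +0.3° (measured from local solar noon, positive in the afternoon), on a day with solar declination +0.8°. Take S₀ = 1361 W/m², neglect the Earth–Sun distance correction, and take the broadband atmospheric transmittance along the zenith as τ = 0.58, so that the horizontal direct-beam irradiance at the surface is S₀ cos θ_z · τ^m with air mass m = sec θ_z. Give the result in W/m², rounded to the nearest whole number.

767 W/m²

cos θ_z = sin φ sin δ + cos φ cos δ cos H = (-0.1771)(0.0140) + (0.9842)(0.9999)(1.0000) = 0.9816.
Air mass m = 1/cos θ_z = 1/0.9816 = 1.019; τ^m = 0.58^1.019 = 0.5740.
Surface direct beam = 1361 × 0.9816 × 0.5740 = 766.84 W/m².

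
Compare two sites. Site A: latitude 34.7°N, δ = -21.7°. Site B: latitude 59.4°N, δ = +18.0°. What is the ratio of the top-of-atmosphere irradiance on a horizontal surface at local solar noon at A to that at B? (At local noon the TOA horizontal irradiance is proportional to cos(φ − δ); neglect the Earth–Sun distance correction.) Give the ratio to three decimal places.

0.738

A: cos θ_z = cos(34.7° − (-21.7°)) = 0.5534.
B: cos θ_z = cos(59.4° − (18.0°)) = 0.7501.
Ratio A/B = 0.5534 / 0.7501 = 0.7378.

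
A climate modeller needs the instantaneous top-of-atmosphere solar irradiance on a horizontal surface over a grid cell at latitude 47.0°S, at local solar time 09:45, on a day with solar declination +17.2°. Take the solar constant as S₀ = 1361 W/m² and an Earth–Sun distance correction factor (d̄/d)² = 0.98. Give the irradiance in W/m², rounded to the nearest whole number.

Hour angle H = 15° × (9.75 − 12) = -33.75°.
cos θ_z = sin(-47.0°) sin(17.2°) + cos(-47.0°) cos(17.2°) cos(-33.75°) = -0.2163 + 0.5417 = 0.3254.
Top-of-atmosphere irradiance = S₀ (d̄/d)² cos θ_z = 1361 × 0.98 × 0.3254 = 434.01 W/m².

434 W/m²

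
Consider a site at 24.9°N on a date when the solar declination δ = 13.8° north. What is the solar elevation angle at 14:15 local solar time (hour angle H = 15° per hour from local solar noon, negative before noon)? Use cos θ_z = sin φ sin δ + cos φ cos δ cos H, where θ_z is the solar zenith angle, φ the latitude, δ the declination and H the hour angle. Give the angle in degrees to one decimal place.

56.4°

Hour angle H = 15° × (14.25 − 12) = 33.75°.
cos θ_z = sin φ sin δ + cos φ cos δ cos H = (0.4210)(0.2385) + (0.9070)(0.9711)(0.8315) = 0.8328.
θ_z = arccos(0.8328) = 33.61°, so the elevation is 90° − 33.61° = 56.39°.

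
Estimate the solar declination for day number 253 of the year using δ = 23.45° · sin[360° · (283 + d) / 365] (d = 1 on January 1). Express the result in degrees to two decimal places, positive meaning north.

+4.61°

360 × (283 + 253) / 365 = 528.658°; sin(528.658°) = 0.1967.
δ = 23.45 × 0.1967 = 4.613° ≈ +4.61°.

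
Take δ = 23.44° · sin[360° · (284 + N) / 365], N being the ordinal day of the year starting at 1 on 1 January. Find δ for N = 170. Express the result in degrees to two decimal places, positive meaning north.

+23.42°

360 × (284 + 170) / 365 = 447.781°; sin(447.781°) = 0.9993.
δ = 23.44 × 0.9993 = 23.424° ≈ +23.42°.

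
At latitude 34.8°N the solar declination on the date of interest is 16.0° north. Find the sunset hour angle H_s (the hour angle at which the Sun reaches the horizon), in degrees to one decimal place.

101.5°

cos H_s = −tan(34.8°) · tan(16.0°) = -0.1993, so H_s = arccos(-0.1993) = 101.50°.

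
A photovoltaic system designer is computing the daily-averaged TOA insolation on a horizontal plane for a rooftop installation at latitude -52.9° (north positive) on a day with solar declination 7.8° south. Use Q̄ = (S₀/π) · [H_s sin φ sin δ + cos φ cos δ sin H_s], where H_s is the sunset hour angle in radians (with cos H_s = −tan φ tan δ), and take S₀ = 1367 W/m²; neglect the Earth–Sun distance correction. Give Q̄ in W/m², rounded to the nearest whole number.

338 W/m²

The sunset hour angle satisfies cos H_s = −tan φ tan δ = -0.1811, giving H_s = 100.43°. In radians, H_s = 1.7528.
H_s sin φ sin δ = 1.7528 × -0.7976 × -0.1357 = 0.1897.
cos φ cos δ sin H_s = 0.6032 × 0.9907 × 0.9835 = 0.5877.
Q̄ = (1367/π) × (0.1897 + 0.5877) = 435.13 × 0.7774 = 338.27 W/m².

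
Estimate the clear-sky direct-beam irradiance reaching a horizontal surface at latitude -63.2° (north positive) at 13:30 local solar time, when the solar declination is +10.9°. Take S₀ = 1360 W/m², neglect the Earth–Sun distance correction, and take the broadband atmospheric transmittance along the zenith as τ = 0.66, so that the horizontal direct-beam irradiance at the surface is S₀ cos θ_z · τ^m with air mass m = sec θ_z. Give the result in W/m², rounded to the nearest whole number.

58 W/m²

Hour angle H = 15° × (13.5 − 12) = 22.50°.
cos θ_z = sin(-63.2°) sin(10.9°) + cos(-63.2°) cos(10.9°) cos(22.50°) = -0.1688 + 0.4090 = 0.2402.
Air mass m = 1/cos θ_z = 1/0.2402 = 4.163; τ^m = 0.66^4.163 = 0.1773.
Surface direct beam = 1360 × 0.2402 × 0.1773 = 57.92 W/m².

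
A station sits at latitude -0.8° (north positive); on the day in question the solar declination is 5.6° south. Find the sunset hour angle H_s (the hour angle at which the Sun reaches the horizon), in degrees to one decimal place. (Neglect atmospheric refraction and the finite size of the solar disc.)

The sunset hour angle satisfies cos H_s = −tan φ tan δ = -0.0014, giving H_s = 90.08°.

90.1°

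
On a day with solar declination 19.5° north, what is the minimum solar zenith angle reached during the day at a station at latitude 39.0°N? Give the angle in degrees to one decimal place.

19.5°

At local solar noon the hour angle is zero, so the zenith angle is |φ − δ| = |39.0° − (19.5°)| = 19.5°.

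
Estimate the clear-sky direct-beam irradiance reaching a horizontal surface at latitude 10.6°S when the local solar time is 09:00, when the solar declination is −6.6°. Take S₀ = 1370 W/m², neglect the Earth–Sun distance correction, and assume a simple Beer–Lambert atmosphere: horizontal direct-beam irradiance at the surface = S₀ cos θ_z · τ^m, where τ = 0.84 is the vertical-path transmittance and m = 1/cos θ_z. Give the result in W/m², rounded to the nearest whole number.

763 W/m²

Hour angle H = 15° × (9 − 12) = -45.00°.
With φ = -10.6°, δ = -6.6°, H = -45.00°: sin φ sin δ = 0.0211, cos φ cos δ cos H = 0.6904, so cos θ_z = 0.7115.
Air mass m = 1/cos θ_z = 1/0.7115 = 1.405; τ^m = 0.84^1.405 = 0.7827.
Surface direct beam = 1370 × 0.7115 × 0.7827 = 762.94 W/m².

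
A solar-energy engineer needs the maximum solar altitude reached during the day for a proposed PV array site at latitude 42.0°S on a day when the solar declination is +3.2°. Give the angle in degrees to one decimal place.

44.8°

At local solar noon the hour angle is zero, so the elevation is 90° − |φ − δ| = 90° − |-42.0° − (3.2°)| = 90° − 45.2° = 44.8°.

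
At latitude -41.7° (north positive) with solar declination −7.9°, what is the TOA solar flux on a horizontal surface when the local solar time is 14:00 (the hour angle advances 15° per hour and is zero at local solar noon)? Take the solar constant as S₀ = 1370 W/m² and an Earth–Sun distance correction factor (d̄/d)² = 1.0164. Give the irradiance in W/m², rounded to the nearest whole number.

1019 W/m²

Hour angle H = 15° × (14 − 12) = 30.00°.
With φ = -41.7°, δ = -7.9°, H = 30.00°: sin φ sin δ = 0.0914, cos φ cos δ cos H = 0.6405, so cos θ_z = 0.7319.
Top-of-atmosphere irradiance = S₀ (d̄/d)² cos θ_z = 1370 × 1.0164 × 0.7319 = 1019.15 W/m².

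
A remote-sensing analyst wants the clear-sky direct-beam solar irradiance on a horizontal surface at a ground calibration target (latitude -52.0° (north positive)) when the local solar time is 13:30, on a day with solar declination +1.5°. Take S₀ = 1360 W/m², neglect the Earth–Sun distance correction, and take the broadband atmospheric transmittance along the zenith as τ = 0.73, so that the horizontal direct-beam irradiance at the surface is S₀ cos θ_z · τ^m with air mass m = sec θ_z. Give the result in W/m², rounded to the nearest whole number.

Hour angle H = 15° × (13.5 − 12) = 22.50°.
cos θ_z = sin φ sin δ + cos φ cos δ cos H = (-0.7880)(0.0262) + (0.6157)(0.9997)(0.9239) = 0.5480.
Air mass m = 1/cos θ_z = 1/0.5480 = 1.825; τ^m = 0.73^1.825 = 0.5631.
Surface direct beam = 1360 × 0.5480 × 0.5631 = 419.67 W/m².

420 W/m²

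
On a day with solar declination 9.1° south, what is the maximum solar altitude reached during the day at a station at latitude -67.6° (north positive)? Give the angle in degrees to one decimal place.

At local solar noon the hour angle is zero, so the elevation is 90° − |φ − δ| = 90° − |-67.6° − (-9.1°)| = 90° − 58.5° = 31.5°.

31.5°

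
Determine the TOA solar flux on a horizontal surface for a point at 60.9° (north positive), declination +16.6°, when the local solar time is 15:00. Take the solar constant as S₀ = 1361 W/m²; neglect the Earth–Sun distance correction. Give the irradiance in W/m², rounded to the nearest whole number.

Hour angle H = 15° × (15 − 12) = 45.00°.
cos θ_z = sin(60.9°) sin(16.6°) + cos(60.9°) cos(16.6°) cos(45.00°) = 0.2496 + 0.3296 = 0.5792.
Top-of-atmosphere irradiance = S₀ cos θ_z = 1361 × 0.5792 = 788.29 W/m².

788 W/m²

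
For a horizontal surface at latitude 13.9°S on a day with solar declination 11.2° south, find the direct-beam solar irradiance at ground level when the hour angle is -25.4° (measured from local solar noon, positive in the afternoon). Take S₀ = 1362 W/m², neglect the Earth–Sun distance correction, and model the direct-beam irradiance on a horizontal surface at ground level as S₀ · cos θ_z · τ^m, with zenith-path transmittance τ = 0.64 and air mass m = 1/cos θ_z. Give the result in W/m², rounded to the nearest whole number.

cos θ_z = sin(-13.9°) sin(-11.2°) + cos(-13.9°) cos(-11.2°) cos(-25.40°) = 0.0467 + 0.8602 = 0.9069.
Air mass m = 1/cos θ_z = 1/0.9069 = 1.103; τ^m = 0.64^1.103 = 0.6112.
Surface direct beam = 1362 × 0.9069 × 0.6112 = 754.95 W/m².

755 W/m²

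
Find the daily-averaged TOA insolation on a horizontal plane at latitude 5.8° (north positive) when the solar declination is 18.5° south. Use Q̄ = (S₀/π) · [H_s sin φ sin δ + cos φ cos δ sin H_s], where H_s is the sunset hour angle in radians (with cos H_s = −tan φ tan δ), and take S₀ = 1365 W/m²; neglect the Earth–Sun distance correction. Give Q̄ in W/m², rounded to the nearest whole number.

388 W/m²

cos H_s = −tan(5.8°) · tan(-18.5°) = 0.0340, so H_s = arccos(0.0340) = 88.05°. In radians, H_s = 1.5368.
H_s sin φ sin δ = 1.5368 × 0.1011 × -0.3173 = -0.0493.
cos φ cos δ sin H_s = 0.9949 × 0.9483 × 0.9994 = 0.9429.
Q̄ = (1365/π) × (-0.0493 + 0.9429) = 434.49 × 0.8936 = 388.26 W/m².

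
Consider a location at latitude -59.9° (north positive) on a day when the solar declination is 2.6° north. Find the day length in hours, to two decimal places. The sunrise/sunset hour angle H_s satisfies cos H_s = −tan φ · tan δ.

The sunset hour angle satisfies cos H_s = −tan φ tan δ = 0.0783, giving H_s = 85.51°.
Day length = 2 H_s / 15° h⁻¹ = 171.02° / 15 = 11.401 h.

11.40 hours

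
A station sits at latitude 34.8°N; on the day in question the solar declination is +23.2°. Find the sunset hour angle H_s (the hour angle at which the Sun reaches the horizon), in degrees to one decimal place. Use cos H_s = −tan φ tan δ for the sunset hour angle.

cos H_s = −tan(34.8°) · tan(23.2°) = -0.2979, so H_s = arccos(-0.2979) = 107.33°.

107.3°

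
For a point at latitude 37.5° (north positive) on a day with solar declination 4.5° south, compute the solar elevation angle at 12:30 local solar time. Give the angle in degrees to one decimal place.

47.4°

Hour angle H = 15° × (12.5 − 12) = 7.50°.
cos θ_z = sin(37.5°) sin(-4.5°) + cos(37.5°) cos(-4.5°) cos(7.50°) = -0.0478 + 0.7841 = 0.7363.
θ_z = arccos(0.7363) = 42.58°, so the elevation is 90° − 42.58° = 47.42°.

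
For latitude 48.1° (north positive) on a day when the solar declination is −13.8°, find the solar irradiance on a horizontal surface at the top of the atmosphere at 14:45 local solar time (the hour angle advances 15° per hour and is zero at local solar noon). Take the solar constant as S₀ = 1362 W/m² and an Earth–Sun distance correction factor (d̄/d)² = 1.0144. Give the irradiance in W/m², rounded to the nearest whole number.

428 W/m²

Hour angle H = 15° × (14.75 − 12) = 41.25°.
cos θ_z = sin(48.1°) sin(-13.8°) + cos(48.1°) cos(-13.8°) cos(41.25°) = -0.1775 + 0.4876 = 0.3101.
Top-of-atmosphere irradiance = S₀ (d̄/d)² cos θ_z = 1362 × 1.0144 × 0.3101 = 428.44 W/m².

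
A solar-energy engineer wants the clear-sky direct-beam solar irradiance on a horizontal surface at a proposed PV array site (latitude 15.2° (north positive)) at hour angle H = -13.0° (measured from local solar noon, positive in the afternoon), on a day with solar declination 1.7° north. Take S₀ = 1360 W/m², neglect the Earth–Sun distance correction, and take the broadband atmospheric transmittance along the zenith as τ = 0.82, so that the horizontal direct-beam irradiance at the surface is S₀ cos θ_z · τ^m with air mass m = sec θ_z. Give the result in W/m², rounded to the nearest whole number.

cos θ_z = sin φ sin δ + cos φ cos δ cos H = (0.2622)(0.0297) + (0.9650)(0.9996)(0.9744) = 0.9477.
Air mass m = 1/cos θ_z = 1/0.9477 = 1.055; τ^m = 0.82^1.055 = 0.8111.
Surface direct beam = 1360 × 0.9477 × 0.8111 = 1045.40 W/m².

1045 W/m²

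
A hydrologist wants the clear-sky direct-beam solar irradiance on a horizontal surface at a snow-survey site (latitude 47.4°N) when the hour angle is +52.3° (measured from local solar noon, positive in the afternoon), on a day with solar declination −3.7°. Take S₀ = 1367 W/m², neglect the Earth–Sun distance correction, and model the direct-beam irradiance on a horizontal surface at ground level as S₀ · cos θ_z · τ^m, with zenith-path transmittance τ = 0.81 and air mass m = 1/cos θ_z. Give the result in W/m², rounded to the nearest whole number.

281 W/m²

With φ = 47.4°, δ = -3.7°, H = 52.30°: sin φ sin δ = -0.0475, cos φ cos δ cos H = 0.4131, so cos θ_z = 0.3656.
Air mass m = 1/cos θ_z = 1/0.3656 = 2.735; τ^m = 0.81^2.735 = 0.5620.
Surface direct beam = 1367 × 0.3656 × 0.5620 = 280.87 W/m².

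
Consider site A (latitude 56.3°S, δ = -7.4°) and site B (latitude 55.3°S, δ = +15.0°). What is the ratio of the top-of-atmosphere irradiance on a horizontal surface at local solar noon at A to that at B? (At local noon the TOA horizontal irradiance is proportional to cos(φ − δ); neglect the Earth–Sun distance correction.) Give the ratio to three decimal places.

A: cos θ_z = cos(-56.3° − (-7.4°)) = 0.6574.
B: cos θ_z = cos(-55.3° − (15.0°)) = 0.3371.
Ratio A/B = 0.6574 / 0.3371 = 1.9502.

1.950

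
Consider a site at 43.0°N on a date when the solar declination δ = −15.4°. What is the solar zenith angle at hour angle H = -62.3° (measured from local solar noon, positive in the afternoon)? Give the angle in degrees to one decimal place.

cos θ_z = sin φ sin δ + cos φ cos δ cos H = (0.6820)(-0.2656) + (0.7314)(0.9641)(0.4648) = 0.1466.
θ_z = arccos(0.1466) = 81.57°.

81.6°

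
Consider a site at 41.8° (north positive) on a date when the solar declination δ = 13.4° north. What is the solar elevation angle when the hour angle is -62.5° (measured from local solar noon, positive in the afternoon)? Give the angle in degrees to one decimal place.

29.3°

cos θ_z = sin(41.8°) sin(13.4°) + cos(41.8°) cos(13.4°) cos(-62.50°) = 0.1545 + 0.3349 = 0.4894.
θ_z = arccos(0.4894) = 60.70°, so the elevation is 90° − 60.70° = 29.30°.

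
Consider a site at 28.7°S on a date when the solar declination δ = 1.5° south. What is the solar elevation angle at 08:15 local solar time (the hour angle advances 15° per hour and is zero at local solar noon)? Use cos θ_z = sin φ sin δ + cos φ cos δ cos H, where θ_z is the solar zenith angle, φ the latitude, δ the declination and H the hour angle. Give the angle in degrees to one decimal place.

Hour angle H = 15° × (8.25 − 12) = -56.25°.
cos θ_z = sin φ sin δ + cos φ cos δ cos H = (-0.4802)(-0.0262) + (0.8771)(0.9997)(0.5556) = 0.4998.
θ_z = arccos(0.4998) = 60.01°, so the elevation is 90° − 60.01° = 29.99°.

30.0°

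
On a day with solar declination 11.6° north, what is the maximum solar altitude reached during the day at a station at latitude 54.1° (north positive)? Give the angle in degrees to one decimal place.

At local solar noon the hour angle is zero, so the elevation is 90° − |φ − δ| = 90° − |54.1° − (11.6°)| = 90° − 42.5° = 47.5°.

47.5°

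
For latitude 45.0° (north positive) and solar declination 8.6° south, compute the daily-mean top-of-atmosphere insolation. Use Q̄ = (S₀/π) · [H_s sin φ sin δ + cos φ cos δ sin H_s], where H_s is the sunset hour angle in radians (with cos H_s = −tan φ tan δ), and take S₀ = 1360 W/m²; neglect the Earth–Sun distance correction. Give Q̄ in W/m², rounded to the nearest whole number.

−tan φ tan δ = −(1.0000)(-0.1512) = 0.1512; H_s = arccos(0.1512) = 81.30°. In radians, H_s = 1.4190.
H_s sin φ sin δ = 1.4190 × 0.7071 × -0.1495 = -0.1500.
cos φ cos δ sin H_s = 0.7071 × 0.9888 × 0.9885 = 0.6911.
Q̄ = (1360/π) × (-0.1500 + 0.6911) = 432.90 × 0.5411 = 234.24 W/m².

234 W/m²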